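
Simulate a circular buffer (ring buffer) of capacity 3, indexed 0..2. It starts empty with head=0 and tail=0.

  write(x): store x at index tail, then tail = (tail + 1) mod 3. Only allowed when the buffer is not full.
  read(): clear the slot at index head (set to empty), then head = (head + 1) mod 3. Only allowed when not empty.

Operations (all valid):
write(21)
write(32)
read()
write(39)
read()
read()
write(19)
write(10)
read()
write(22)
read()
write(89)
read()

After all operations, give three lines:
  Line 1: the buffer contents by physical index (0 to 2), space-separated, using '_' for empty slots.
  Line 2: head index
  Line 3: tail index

write(21): buf=[21 _ _], head=0, tail=1, size=1
write(32): buf=[21 32 _], head=0, tail=2, size=2
read(): buf=[_ 32 _], head=1, tail=2, size=1
write(39): buf=[_ 32 39], head=1, tail=0, size=2
read(): buf=[_ _ 39], head=2, tail=0, size=1
read(): buf=[_ _ _], head=0, tail=0, size=0
write(19): buf=[19 _ _], head=0, tail=1, size=1
write(10): buf=[19 10 _], head=0, tail=2, size=2
read(): buf=[_ 10 _], head=1, tail=2, size=1
write(22): buf=[_ 10 22], head=1, tail=0, size=2
read(): buf=[_ _ 22], head=2, tail=0, size=1
write(89): buf=[89 _ 22], head=2, tail=1, size=2
read(): buf=[89 _ _], head=0, tail=1, size=1

Answer: 89 _ _
0
1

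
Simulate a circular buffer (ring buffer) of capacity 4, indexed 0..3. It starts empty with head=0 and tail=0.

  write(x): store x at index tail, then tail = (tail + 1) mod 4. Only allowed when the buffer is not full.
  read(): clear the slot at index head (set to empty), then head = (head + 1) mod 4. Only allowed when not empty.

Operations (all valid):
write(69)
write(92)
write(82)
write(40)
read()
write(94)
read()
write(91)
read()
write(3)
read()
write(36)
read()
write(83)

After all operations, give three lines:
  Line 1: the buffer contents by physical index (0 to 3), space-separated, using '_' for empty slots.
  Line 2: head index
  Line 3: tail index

write(69): buf=[69 _ _ _], head=0, tail=1, size=1
write(92): buf=[69 92 _ _], head=0, tail=2, size=2
write(82): buf=[69 92 82 _], head=0, tail=3, size=3
write(40): buf=[69 92 82 40], head=0, tail=0, size=4
read(): buf=[_ 92 82 40], head=1, tail=0, size=3
write(94): buf=[94 92 82 40], head=1, tail=1, size=4
read(): buf=[94 _ 82 40], head=2, tail=1, size=3
write(91): buf=[94 91 82 40], head=2, tail=2, size=4
read(): buf=[94 91 _ 40], head=3, tail=2, size=3
write(3): buf=[94 91 3 40], head=3, tail=3, size=4
read(): buf=[94 91 3 _], head=0, tail=3, size=3
write(36): buf=[94 91 3 36], head=0, tail=0, size=4
read(): buf=[_ 91 3 36], head=1, tail=0, size=3
write(83): buf=[83 91 3 36], head=1, tail=1, size=4

Answer: 83 91 3 36
1
1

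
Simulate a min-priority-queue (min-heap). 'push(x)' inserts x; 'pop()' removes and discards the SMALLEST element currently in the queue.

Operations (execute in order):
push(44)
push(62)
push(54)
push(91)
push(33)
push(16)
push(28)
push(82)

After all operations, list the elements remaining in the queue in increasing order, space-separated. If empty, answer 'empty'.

push(44): heap contents = [44]
push(62): heap contents = [44, 62]
push(54): heap contents = [44, 54, 62]
push(91): heap contents = [44, 54, 62, 91]
push(33): heap contents = [33, 44, 54, 62, 91]
push(16): heap contents = [16, 33, 44, 54, 62, 91]
push(28): heap contents = [16, 28, 33, 44, 54, 62, 91]
push(82): heap contents = [16, 28, 33, 44, 54, 62, 82, 91]

Answer: 16 28 33 44 54 62 82 91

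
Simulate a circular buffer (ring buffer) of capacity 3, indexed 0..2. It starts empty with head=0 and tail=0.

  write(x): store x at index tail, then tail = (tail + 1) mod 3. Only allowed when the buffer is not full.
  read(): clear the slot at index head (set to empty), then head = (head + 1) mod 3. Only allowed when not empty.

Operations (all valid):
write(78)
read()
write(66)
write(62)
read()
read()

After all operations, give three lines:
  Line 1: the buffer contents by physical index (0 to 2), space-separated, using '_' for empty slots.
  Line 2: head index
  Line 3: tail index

Answer: _ _ _
0
0

Derivation:
write(78): buf=[78 _ _], head=0, tail=1, size=1
read(): buf=[_ _ _], head=1, tail=1, size=0
write(66): buf=[_ 66 _], head=1, tail=2, size=1
write(62): buf=[_ 66 62], head=1, tail=0, size=2
read(): buf=[_ _ 62], head=2, tail=0, size=1
read(): buf=[_ _ _], head=0, tail=0, size=0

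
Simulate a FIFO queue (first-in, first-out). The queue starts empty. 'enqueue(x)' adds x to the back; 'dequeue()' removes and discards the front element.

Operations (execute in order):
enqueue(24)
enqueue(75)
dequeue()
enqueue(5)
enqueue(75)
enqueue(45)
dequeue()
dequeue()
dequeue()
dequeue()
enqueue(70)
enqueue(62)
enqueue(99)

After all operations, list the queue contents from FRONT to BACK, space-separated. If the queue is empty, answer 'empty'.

Answer: 70 62 99

Derivation:
enqueue(24): [24]
enqueue(75): [24, 75]
dequeue(): [75]
enqueue(5): [75, 5]
enqueue(75): [75, 5, 75]
enqueue(45): [75, 5, 75, 45]
dequeue(): [5, 75, 45]
dequeue(): [75, 45]
dequeue(): [45]
dequeue(): []
enqueue(70): [70]
enqueue(62): [70, 62]
enqueue(99): [70, 62, 99]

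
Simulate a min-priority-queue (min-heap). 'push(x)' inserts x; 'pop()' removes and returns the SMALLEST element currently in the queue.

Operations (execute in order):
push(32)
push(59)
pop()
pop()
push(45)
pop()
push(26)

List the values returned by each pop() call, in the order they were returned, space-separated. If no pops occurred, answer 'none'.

Answer: 32 59 45

Derivation:
push(32): heap contents = [32]
push(59): heap contents = [32, 59]
pop() → 32: heap contents = [59]
pop() → 59: heap contents = []
push(45): heap contents = [45]
pop() → 45: heap contents = []
push(26): heap contents = [26]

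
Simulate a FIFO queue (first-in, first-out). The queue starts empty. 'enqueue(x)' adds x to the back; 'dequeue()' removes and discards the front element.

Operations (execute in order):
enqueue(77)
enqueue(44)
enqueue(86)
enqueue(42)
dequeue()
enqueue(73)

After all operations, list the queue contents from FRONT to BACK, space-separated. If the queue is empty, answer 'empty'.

Answer: 44 86 42 73

Derivation:
enqueue(77): [77]
enqueue(44): [77, 44]
enqueue(86): [77, 44, 86]
enqueue(42): [77, 44, 86, 42]
dequeue(): [44, 86, 42]
enqueue(73): [44, 86, 42, 73]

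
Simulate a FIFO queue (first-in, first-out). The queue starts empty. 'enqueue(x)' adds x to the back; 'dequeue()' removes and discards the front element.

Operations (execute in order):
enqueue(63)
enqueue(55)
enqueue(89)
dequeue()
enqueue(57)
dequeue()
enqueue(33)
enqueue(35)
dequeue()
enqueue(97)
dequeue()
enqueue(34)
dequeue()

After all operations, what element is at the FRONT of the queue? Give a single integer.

enqueue(63): queue = [63]
enqueue(55): queue = [63, 55]
enqueue(89): queue = [63, 55, 89]
dequeue(): queue = [55, 89]
enqueue(57): queue = [55, 89, 57]
dequeue(): queue = [89, 57]
enqueue(33): queue = [89, 57, 33]
enqueue(35): queue = [89, 57, 33, 35]
dequeue(): queue = [57, 33, 35]
enqueue(97): queue = [57, 33, 35, 97]
dequeue(): queue = [33, 35, 97]
enqueue(34): queue = [33, 35, 97, 34]
dequeue(): queue = [35, 97, 34]

Answer: 35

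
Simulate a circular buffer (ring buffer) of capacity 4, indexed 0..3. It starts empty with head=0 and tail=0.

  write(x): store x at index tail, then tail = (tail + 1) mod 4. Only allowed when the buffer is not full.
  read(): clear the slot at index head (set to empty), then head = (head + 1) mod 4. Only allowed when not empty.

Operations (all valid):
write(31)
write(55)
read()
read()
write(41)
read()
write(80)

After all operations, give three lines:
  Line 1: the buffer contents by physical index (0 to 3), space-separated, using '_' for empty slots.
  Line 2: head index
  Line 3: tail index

write(31): buf=[31 _ _ _], head=0, tail=1, size=1
write(55): buf=[31 55 _ _], head=0, tail=2, size=2
read(): buf=[_ 55 _ _], head=1, tail=2, size=1
read(): buf=[_ _ _ _], head=2, tail=2, size=0
write(41): buf=[_ _ 41 _], head=2, tail=3, size=1
read(): buf=[_ _ _ _], head=3, tail=3, size=0
write(80): buf=[_ _ _ 80], head=3, tail=0, size=1

Answer: _ _ _ 80
3
0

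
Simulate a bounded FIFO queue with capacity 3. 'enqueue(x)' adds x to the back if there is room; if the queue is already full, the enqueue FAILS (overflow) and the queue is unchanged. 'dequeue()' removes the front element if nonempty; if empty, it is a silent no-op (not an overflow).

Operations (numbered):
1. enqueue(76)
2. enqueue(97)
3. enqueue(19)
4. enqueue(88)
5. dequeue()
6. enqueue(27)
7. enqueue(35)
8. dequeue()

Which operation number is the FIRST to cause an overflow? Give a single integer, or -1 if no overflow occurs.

Answer: 4

Derivation:
1. enqueue(76): size=1
2. enqueue(97): size=2
3. enqueue(19): size=3
4. enqueue(88): size=3=cap → OVERFLOW (fail)
5. dequeue(): size=2
6. enqueue(27): size=3
7. enqueue(35): size=3=cap → OVERFLOW (fail)
8. dequeue(): size=2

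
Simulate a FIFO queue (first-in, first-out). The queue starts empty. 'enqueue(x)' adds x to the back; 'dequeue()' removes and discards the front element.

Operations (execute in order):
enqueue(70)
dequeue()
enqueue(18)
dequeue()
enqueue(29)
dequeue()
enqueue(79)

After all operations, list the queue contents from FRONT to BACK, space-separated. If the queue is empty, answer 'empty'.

enqueue(70): [70]
dequeue(): []
enqueue(18): [18]
dequeue(): []
enqueue(29): [29]
dequeue(): []
enqueue(79): [79]

Answer: 79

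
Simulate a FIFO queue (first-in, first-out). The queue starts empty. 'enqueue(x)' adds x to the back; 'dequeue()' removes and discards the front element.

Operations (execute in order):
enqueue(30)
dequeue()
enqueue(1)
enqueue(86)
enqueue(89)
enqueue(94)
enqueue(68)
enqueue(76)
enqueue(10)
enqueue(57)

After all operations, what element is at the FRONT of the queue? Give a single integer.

enqueue(30): queue = [30]
dequeue(): queue = []
enqueue(1): queue = [1]
enqueue(86): queue = [1, 86]
enqueue(89): queue = [1, 86, 89]
enqueue(94): queue = [1, 86, 89, 94]
enqueue(68): queue = [1, 86, 89, 94, 68]
enqueue(76): queue = [1, 86, 89, 94, 68, 76]
enqueue(10): queue = [1, 86, 89, 94, 68, 76, 10]
enqueue(57): queue = [1, 86, 89, 94, 68, 76, 10, 57]

Answer: 1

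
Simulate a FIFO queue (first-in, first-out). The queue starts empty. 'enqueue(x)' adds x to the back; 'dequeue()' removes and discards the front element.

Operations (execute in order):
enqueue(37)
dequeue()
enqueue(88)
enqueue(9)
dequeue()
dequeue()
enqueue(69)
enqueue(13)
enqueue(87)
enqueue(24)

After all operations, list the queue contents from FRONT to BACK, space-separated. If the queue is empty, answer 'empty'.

enqueue(37): [37]
dequeue(): []
enqueue(88): [88]
enqueue(9): [88, 9]
dequeue(): [9]
dequeue(): []
enqueue(69): [69]
enqueue(13): [69, 13]
enqueue(87): [69, 13, 87]
enqueue(24): [69, 13, 87, 24]

Answer: 69 13 87 24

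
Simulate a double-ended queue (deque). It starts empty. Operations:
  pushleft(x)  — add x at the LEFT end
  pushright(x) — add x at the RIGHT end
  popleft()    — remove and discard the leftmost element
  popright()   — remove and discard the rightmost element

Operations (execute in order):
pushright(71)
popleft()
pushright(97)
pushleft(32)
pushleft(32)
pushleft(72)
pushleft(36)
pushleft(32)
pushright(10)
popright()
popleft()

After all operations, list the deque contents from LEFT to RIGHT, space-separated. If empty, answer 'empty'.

pushright(71): [71]
popleft(): []
pushright(97): [97]
pushleft(32): [32, 97]
pushleft(32): [32, 32, 97]
pushleft(72): [72, 32, 32, 97]
pushleft(36): [36, 72, 32, 32, 97]
pushleft(32): [32, 36, 72, 32, 32, 97]
pushright(10): [32, 36, 72, 32, 32, 97, 10]
popright(): [32, 36, 72, 32, 32, 97]
popleft(): [36, 72, 32, 32, 97]

Answer: 36 72 32 32 97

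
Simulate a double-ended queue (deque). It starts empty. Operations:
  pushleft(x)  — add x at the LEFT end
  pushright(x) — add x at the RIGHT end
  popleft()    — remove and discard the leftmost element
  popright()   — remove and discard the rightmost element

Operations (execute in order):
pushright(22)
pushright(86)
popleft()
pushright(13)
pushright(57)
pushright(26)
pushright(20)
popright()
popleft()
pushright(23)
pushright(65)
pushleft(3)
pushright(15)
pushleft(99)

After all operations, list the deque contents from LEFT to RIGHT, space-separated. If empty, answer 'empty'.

Answer: 99 3 13 57 26 23 65 15

Derivation:
pushright(22): [22]
pushright(86): [22, 86]
popleft(): [86]
pushright(13): [86, 13]
pushright(57): [86, 13, 57]
pushright(26): [86, 13, 57, 26]
pushright(20): [86, 13, 57, 26, 20]
popright(): [86, 13, 57, 26]
popleft(): [13, 57, 26]
pushright(23): [13, 57, 26, 23]
pushright(65): [13, 57, 26, 23, 65]
pushleft(3): [3, 13, 57, 26, 23, 65]
pushright(15): [3, 13, 57, 26, 23, 65, 15]
pushleft(99): [99, 3, 13, 57, 26, 23, 65, 15]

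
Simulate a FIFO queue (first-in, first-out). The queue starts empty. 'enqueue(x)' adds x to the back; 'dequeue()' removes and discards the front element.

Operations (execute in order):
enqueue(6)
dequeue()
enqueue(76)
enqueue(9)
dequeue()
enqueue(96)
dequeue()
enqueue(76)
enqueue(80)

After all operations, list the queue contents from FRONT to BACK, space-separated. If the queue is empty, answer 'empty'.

enqueue(6): [6]
dequeue(): []
enqueue(76): [76]
enqueue(9): [76, 9]
dequeue(): [9]
enqueue(96): [9, 96]
dequeue(): [96]
enqueue(76): [96, 76]
enqueue(80): [96, 76, 80]

Answer: 96 76 80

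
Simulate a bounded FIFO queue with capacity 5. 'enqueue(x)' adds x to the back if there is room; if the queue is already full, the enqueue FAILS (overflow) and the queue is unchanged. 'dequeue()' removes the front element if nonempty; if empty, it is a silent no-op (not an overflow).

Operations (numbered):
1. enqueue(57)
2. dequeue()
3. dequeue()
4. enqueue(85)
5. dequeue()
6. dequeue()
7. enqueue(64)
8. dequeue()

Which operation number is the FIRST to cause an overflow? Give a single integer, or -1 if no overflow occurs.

Answer: -1

Derivation:
1. enqueue(57): size=1
2. dequeue(): size=0
3. dequeue(): empty, no-op, size=0
4. enqueue(85): size=1
5. dequeue(): size=0
6. dequeue(): empty, no-op, size=0
7. enqueue(64): size=1
8. dequeue(): size=0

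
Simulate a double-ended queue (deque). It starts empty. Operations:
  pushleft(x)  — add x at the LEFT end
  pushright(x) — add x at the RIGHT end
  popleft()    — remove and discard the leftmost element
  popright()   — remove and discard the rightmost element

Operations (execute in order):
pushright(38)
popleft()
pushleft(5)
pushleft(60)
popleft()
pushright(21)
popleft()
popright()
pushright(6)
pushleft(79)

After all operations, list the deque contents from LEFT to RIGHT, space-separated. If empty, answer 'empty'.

pushright(38): [38]
popleft(): []
pushleft(5): [5]
pushleft(60): [60, 5]
popleft(): [5]
pushright(21): [5, 21]
popleft(): [21]
popright(): []
pushright(6): [6]
pushleft(79): [79, 6]

Answer: 79 6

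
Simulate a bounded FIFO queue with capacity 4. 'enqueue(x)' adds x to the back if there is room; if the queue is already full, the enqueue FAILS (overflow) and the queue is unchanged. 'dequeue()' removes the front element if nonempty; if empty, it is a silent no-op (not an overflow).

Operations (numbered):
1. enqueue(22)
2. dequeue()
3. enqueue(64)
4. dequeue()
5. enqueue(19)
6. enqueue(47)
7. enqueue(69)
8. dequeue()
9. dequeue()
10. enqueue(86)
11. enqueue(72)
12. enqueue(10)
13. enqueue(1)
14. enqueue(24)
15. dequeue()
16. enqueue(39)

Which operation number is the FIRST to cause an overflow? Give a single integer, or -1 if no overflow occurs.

1. enqueue(22): size=1
2. dequeue(): size=0
3. enqueue(64): size=1
4. dequeue(): size=0
5. enqueue(19): size=1
6. enqueue(47): size=2
7. enqueue(69): size=3
8. dequeue(): size=2
9. dequeue(): size=1
10. enqueue(86): size=2
11. enqueue(72): size=3
12. enqueue(10): size=4
13. enqueue(1): size=4=cap → OVERFLOW (fail)
14. enqueue(24): size=4=cap → OVERFLOW (fail)
15. dequeue(): size=3
16. enqueue(39): size=4

Answer: 13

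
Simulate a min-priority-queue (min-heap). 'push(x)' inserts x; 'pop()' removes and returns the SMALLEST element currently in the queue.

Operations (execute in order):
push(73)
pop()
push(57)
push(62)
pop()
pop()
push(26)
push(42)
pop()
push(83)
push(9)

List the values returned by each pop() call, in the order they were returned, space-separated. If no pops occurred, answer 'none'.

Answer: 73 57 62 26

Derivation:
push(73): heap contents = [73]
pop() → 73: heap contents = []
push(57): heap contents = [57]
push(62): heap contents = [57, 62]
pop() → 57: heap contents = [62]
pop() → 62: heap contents = []
push(26): heap contents = [26]
push(42): heap contents = [26, 42]
pop() → 26: heap contents = [42]
push(83): heap contents = [42, 83]
push(9): heap contents = [9, 42, 83]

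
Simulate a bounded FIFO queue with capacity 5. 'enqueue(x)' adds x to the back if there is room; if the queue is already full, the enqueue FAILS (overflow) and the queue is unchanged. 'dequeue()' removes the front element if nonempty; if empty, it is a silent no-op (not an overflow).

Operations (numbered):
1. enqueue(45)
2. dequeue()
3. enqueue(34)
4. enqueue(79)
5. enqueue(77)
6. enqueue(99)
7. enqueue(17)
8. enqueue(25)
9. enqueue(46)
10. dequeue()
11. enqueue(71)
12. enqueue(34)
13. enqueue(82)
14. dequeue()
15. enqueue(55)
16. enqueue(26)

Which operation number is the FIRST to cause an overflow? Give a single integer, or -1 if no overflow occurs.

1. enqueue(45): size=1
2. dequeue(): size=0
3. enqueue(34): size=1
4. enqueue(79): size=2
5. enqueue(77): size=3
6. enqueue(99): size=4
7. enqueue(17): size=5
8. enqueue(25): size=5=cap → OVERFLOW (fail)
9. enqueue(46): size=5=cap → OVERFLOW (fail)
10. dequeue(): size=4
11. enqueue(71): size=5
12. enqueue(34): size=5=cap → OVERFLOW (fail)
13. enqueue(82): size=5=cap → OVERFLOW (fail)
14. dequeue(): size=4
15. enqueue(55): size=5
16. enqueue(26): size=5=cap → OVERFLOW (fail)

Answer: 8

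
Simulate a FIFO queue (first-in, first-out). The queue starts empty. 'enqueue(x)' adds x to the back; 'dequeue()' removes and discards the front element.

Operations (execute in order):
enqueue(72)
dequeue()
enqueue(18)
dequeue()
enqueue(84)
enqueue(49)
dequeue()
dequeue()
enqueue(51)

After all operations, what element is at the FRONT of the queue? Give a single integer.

enqueue(72): queue = [72]
dequeue(): queue = []
enqueue(18): queue = [18]
dequeue(): queue = []
enqueue(84): queue = [84]
enqueue(49): queue = [84, 49]
dequeue(): queue = [49]
dequeue(): queue = []
enqueue(51): queue = [51]

Answer: 51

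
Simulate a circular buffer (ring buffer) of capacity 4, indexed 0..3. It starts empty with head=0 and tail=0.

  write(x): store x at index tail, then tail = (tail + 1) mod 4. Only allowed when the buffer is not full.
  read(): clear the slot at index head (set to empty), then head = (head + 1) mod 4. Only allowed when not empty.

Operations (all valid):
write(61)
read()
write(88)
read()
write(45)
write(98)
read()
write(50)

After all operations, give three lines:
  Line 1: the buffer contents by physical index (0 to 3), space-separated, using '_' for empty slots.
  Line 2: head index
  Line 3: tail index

write(61): buf=[61 _ _ _], head=0, tail=1, size=1
read(): buf=[_ _ _ _], head=1, tail=1, size=0
write(88): buf=[_ 88 _ _], head=1, tail=2, size=1
read(): buf=[_ _ _ _], head=2, tail=2, size=0
write(45): buf=[_ _ 45 _], head=2, tail=3, size=1
write(98): buf=[_ _ 45 98], head=2, tail=0, size=2
read(): buf=[_ _ _ 98], head=3, tail=0, size=1
write(50): buf=[50 _ _ 98], head=3, tail=1, size=2

Answer: 50 _ _ 98
3
1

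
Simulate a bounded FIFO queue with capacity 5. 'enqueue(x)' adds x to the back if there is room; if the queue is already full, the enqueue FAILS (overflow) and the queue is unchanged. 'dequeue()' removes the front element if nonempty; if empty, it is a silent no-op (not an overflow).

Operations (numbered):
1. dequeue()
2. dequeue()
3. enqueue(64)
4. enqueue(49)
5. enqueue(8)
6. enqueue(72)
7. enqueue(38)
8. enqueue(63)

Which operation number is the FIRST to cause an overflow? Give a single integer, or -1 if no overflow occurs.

1. dequeue(): empty, no-op, size=0
2. dequeue(): empty, no-op, size=0
3. enqueue(64): size=1
4. enqueue(49): size=2
5. enqueue(8): size=3
6. enqueue(72): size=4
7. enqueue(38): size=5
8. enqueue(63): size=5=cap → OVERFLOW (fail)

Answer: 8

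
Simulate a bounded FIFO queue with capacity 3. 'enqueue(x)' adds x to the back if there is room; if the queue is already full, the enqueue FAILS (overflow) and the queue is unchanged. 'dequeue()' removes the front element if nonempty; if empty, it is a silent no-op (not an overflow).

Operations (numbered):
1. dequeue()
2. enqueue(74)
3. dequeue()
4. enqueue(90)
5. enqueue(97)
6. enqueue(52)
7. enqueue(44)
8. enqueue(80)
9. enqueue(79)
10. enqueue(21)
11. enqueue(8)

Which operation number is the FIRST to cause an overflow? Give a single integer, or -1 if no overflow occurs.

Answer: 7

Derivation:
1. dequeue(): empty, no-op, size=0
2. enqueue(74): size=1
3. dequeue(): size=0
4. enqueue(90): size=1
5. enqueue(97): size=2
6. enqueue(52): size=3
7. enqueue(44): size=3=cap → OVERFLOW (fail)
8. enqueue(80): size=3=cap → OVERFLOW (fail)
9. enqueue(79): size=3=cap → OVERFLOW (fail)
10. enqueue(21): size=3=cap → OVERFLOW (fail)
11. enqueue(8): size=3=cap → OVERFLOW (fail)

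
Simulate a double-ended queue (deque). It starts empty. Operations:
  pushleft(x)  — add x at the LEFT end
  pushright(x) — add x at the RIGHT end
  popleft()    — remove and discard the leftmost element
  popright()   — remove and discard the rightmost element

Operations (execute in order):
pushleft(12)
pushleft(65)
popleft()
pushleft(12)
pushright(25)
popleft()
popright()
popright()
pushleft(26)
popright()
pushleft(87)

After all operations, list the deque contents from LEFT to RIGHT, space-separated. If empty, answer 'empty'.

Answer: 87

Derivation:
pushleft(12): [12]
pushleft(65): [65, 12]
popleft(): [12]
pushleft(12): [12, 12]
pushright(25): [12, 12, 25]
popleft(): [12, 25]
popright(): [12]
popright(): []
pushleft(26): [26]
popright(): []
pushleft(87): [87]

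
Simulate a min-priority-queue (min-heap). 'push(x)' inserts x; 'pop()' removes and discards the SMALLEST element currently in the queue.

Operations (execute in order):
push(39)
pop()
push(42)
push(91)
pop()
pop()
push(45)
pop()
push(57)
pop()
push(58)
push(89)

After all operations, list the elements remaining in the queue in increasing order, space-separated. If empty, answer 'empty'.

push(39): heap contents = [39]
pop() → 39: heap contents = []
push(42): heap contents = [42]
push(91): heap contents = [42, 91]
pop() → 42: heap contents = [91]
pop() → 91: heap contents = []
push(45): heap contents = [45]
pop() → 45: heap contents = []
push(57): heap contents = [57]
pop() → 57: heap contents = []
push(58): heap contents = [58]
push(89): heap contents = [58, 89]

Answer: 58 89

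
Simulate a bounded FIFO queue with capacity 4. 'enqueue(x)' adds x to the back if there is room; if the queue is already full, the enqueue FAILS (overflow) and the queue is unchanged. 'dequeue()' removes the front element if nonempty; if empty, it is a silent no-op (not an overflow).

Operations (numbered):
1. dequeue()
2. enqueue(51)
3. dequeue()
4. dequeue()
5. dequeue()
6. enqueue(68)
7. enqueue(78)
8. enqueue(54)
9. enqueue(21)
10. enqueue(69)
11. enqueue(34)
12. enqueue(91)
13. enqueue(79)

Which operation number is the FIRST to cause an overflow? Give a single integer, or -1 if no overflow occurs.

1. dequeue(): empty, no-op, size=0
2. enqueue(51): size=1
3. dequeue(): size=0
4. dequeue(): empty, no-op, size=0
5. dequeue(): empty, no-op, size=0
6. enqueue(68): size=1
7. enqueue(78): size=2
8. enqueue(54): size=3
9. enqueue(21): size=4
10. enqueue(69): size=4=cap → OVERFLOW (fail)
11. enqueue(34): size=4=cap → OVERFLOW (fail)
12. enqueue(91): size=4=cap → OVERFLOW (fail)
13. enqueue(79): size=4=cap → OVERFLOW (fail)

Answer: 10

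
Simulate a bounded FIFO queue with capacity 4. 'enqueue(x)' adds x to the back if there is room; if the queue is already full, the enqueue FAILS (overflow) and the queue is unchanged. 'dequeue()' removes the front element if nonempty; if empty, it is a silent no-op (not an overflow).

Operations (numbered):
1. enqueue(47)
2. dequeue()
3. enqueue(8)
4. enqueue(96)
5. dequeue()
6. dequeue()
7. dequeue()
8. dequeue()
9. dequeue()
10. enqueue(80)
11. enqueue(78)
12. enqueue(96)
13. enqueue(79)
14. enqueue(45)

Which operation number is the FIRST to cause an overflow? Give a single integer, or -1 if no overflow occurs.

Answer: 14

Derivation:
1. enqueue(47): size=1
2. dequeue(): size=0
3. enqueue(8): size=1
4. enqueue(96): size=2
5. dequeue(): size=1
6. dequeue(): size=0
7. dequeue(): empty, no-op, size=0
8. dequeue(): empty, no-op, size=0
9. dequeue(): empty, no-op, size=0
10. enqueue(80): size=1
11. enqueue(78): size=2
12. enqueue(96): size=3
13. enqueue(79): size=4
14. enqueue(45): size=4=cap → OVERFLOW (fail)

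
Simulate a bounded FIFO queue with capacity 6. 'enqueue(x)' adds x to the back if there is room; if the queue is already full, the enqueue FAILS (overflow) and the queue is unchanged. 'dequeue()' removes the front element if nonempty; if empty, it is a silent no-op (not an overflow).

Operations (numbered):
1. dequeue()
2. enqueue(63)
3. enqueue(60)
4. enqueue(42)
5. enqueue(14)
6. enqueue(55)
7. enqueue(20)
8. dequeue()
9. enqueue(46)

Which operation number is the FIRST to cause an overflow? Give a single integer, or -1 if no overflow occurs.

1. dequeue(): empty, no-op, size=0
2. enqueue(63): size=1
3. enqueue(60): size=2
4. enqueue(42): size=3
5. enqueue(14): size=4
6. enqueue(55): size=5
7. enqueue(20): size=6
8. dequeue(): size=5
9. enqueue(46): size=6

Answer: -1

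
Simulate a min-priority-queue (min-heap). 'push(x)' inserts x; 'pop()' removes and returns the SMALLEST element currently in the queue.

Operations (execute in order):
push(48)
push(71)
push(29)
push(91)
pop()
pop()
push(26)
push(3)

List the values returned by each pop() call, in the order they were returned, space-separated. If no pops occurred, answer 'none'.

Answer: 29 48

Derivation:
push(48): heap contents = [48]
push(71): heap contents = [48, 71]
push(29): heap contents = [29, 48, 71]
push(91): heap contents = [29, 48, 71, 91]
pop() → 29: heap contents = [48, 71, 91]
pop() → 48: heap contents = [71, 91]
push(26): heap contents = [26, 71, 91]
push(3): heap contents = [3, 26, 71, 91]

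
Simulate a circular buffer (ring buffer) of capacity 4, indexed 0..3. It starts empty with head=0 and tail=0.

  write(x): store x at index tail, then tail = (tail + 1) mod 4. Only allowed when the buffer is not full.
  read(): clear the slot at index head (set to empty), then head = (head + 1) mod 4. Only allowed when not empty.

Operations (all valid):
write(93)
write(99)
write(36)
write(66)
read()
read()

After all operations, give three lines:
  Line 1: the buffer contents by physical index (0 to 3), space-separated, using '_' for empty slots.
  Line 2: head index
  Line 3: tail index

write(93): buf=[93 _ _ _], head=0, tail=1, size=1
write(99): buf=[93 99 _ _], head=0, tail=2, size=2
write(36): buf=[93 99 36 _], head=0, tail=3, size=3
write(66): buf=[93 99 36 66], head=0, tail=0, size=4
read(): buf=[_ 99 36 66], head=1, tail=0, size=3
read(): buf=[_ _ 36 66], head=2, tail=0, size=2

Answer: _ _ 36 66
2
0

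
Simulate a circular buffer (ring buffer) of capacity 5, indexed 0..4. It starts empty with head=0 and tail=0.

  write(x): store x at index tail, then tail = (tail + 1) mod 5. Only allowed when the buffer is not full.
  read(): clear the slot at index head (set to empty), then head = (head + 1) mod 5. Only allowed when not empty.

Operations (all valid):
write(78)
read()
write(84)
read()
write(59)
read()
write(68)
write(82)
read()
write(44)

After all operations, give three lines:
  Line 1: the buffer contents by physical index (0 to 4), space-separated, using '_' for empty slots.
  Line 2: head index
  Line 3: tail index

Answer: 44 _ _ _ 82
4
1

Derivation:
write(78): buf=[78 _ _ _ _], head=0, tail=1, size=1
read(): buf=[_ _ _ _ _], head=1, tail=1, size=0
write(84): buf=[_ 84 _ _ _], head=1, tail=2, size=1
read(): buf=[_ _ _ _ _], head=2, tail=2, size=0
write(59): buf=[_ _ 59 _ _], head=2, tail=3, size=1
read(): buf=[_ _ _ _ _], head=3, tail=3, size=0
write(68): buf=[_ _ _ 68 _], head=3, tail=4, size=1
write(82): buf=[_ _ _ 68 82], head=3, tail=0, size=2
read(): buf=[_ _ _ _ 82], head=4, tail=0, size=1
write(44): buf=[44 _ _ _ 82], head=4, tail=1, size=2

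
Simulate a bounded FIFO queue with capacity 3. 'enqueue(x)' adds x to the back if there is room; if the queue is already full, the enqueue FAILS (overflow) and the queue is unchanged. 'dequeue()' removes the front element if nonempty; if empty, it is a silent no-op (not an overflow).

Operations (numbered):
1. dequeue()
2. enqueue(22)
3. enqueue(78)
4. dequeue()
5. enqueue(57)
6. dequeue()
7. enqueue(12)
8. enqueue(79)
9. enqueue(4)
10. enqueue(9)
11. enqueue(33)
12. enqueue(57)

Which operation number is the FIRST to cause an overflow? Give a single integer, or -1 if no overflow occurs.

1. dequeue(): empty, no-op, size=0
2. enqueue(22): size=1
3. enqueue(78): size=2
4. dequeue(): size=1
5. enqueue(57): size=2
6. dequeue(): size=1
7. enqueue(12): size=2
8. enqueue(79): size=3
9. enqueue(4): size=3=cap → OVERFLOW (fail)
10. enqueue(9): size=3=cap → OVERFLOW (fail)
11. enqueue(33): size=3=cap → OVERFLOW (fail)
12. enqueue(57): size=3=cap → OVERFLOW (fail)

Answer: 9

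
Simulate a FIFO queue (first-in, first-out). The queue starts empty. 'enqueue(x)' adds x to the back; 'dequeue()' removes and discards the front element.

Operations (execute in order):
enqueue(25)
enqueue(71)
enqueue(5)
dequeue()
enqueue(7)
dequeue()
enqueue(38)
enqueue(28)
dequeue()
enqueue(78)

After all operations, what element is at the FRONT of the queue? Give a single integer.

enqueue(25): queue = [25]
enqueue(71): queue = [25, 71]
enqueue(5): queue = [25, 71, 5]
dequeue(): queue = [71, 5]
enqueue(7): queue = [71, 5, 7]
dequeue(): queue = [5, 7]
enqueue(38): queue = [5, 7, 38]
enqueue(28): queue = [5, 7, 38, 28]
dequeue(): queue = [7, 38, 28]
enqueue(78): queue = [7, 38, 28, 78]

Answer: 7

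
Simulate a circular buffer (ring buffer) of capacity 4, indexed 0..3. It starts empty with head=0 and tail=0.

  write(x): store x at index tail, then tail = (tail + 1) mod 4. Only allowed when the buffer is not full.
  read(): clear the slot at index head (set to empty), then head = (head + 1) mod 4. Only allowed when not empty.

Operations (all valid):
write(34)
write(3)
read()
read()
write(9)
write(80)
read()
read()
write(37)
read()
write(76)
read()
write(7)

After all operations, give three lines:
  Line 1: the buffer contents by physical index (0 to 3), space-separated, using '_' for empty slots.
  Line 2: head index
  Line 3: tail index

write(34): buf=[34 _ _ _], head=0, tail=1, size=1
write(3): buf=[34 3 _ _], head=0, tail=2, size=2
read(): buf=[_ 3 _ _], head=1, tail=2, size=1
read(): buf=[_ _ _ _], head=2, tail=2, size=0
write(9): buf=[_ _ 9 _], head=2, tail=3, size=1
write(80): buf=[_ _ 9 80], head=2, tail=0, size=2
read(): buf=[_ _ _ 80], head=3, tail=0, size=1
read(): buf=[_ _ _ _], head=0, tail=0, size=0
write(37): buf=[37 _ _ _], head=0, tail=1, size=1
read(): buf=[_ _ _ _], head=1, tail=1, size=0
write(76): buf=[_ 76 _ _], head=1, tail=2, size=1
read(): buf=[_ _ _ _], head=2, tail=2, size=0
write(7): buf=[_ _ 7 _], head=2, tail=3, size=1

Answer: _ _ 7 _
2
3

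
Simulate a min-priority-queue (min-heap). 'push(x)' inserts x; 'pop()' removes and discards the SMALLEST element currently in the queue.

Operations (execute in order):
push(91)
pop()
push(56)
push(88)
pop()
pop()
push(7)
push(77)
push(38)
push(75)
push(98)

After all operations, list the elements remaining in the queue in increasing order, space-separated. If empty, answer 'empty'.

push(91): heap contents = [91]
pop() → 91: heap contents = []
push(56): heap contents = [56]
push(88): heap contents = [56, 88]
pop() → 56: heap contents = [88]
pop() → 88: heap contents = []
push(7): heap contents = [7]
push(77): heap contents = [7, 77]
push(38): heap contents = [7, 38, 77]
push(75): heap contents = [7, 38, 75, 77]
push(98): heap contents = [7, 38, 75, 77, 98]

Answer: 7 38 75 77 98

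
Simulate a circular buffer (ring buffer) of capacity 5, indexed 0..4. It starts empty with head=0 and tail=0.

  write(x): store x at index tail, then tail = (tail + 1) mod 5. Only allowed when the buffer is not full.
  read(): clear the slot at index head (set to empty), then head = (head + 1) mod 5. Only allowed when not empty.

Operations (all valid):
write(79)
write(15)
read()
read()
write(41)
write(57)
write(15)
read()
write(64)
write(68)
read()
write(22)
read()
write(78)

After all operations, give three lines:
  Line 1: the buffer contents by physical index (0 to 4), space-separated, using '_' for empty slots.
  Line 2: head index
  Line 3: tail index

Answer: 64 68 22 78 _
0
4

Derivation:
write(79): buf=[79 _ _ _ _], head=0, tail=1, size=1
write(15): buf=[79 15 _ _ _], head=0, tail=2, size=2
read(): buf=[_ 15 _ _ _], head=1, tail=2, size=1
read(): buf=[_ _ _ _ _], head=2, tail=2, size=0
write(41): buf=[_ _ 41 _ _], head=2, tail=3, size=1
write(57): buf=[_ _ 41 57 _], head=2, tail=4, size=2
write(15): buf=[_ _ 41 57 15], head=2, tail=0, size=3
read(): buf=[_ _ _ 57 15], head=3, tail=0, size=2
write(64): buf=[64 _ _ 57 15], head=3, tail=1, size=3
write(68): buf=[64 68 _ 57 15], head=3, tail=2, size=4
read(): buf=[64 68 _ _ 15], head=4, tail=2, size=3
write(22): buf=[64 68 22 _ 15], head=4, tail=3, size=4
read(): buf=[64 68 22 _ _], head=0, tail=3, size=3
write(78): buf=[64 68 22 78 _], head=0, tail=4, size=4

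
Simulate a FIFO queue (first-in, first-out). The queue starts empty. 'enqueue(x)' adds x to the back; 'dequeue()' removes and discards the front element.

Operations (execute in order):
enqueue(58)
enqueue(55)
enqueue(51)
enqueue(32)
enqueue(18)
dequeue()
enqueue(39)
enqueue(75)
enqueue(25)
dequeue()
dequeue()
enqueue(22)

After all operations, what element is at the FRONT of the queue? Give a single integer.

enqueue(58): queue = [58]
enqueue(55): queue = [58, 55]
enqueue(51): queue = [58, 55, 51]
enqueue(32): queue = [58, 55, 51, 32]
enqueue(18): queue = [58, 55, 51, 32, 18]
dequeue(): queue = [55, 51, 32, 18]
enqueue(39): queue = [55, 51, 32, 18, 39]
enqueue(75): queue = [55, 51, 32, 18, 39, 75]
enqueue(25): queue = [55, 51, 32, 18, 39, 75, 25]
dequeue(): queue = [51, 32, 18, 39, 75, 25]
dequeue(): queue = [32, 18, 39, 75, 25]
enqueue(22): queue = [32, 18, 39, 75, 25, 22]

Answer: 32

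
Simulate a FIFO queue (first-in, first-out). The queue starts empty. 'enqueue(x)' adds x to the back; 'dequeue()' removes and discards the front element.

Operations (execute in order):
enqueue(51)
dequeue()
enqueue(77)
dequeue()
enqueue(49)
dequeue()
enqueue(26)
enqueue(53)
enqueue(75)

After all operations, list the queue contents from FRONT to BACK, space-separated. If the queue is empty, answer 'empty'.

Answer: 26 53 75

Derivation:
enqueue(51): [51]
dequeue(): []
enqueue(77): [77]
dequeue(): []
enqueue(49): [49]
dequeue(): []
enqueue(26): [26]
enqueue(53): [26, 53]
enqueue(75): [26, 53, 75]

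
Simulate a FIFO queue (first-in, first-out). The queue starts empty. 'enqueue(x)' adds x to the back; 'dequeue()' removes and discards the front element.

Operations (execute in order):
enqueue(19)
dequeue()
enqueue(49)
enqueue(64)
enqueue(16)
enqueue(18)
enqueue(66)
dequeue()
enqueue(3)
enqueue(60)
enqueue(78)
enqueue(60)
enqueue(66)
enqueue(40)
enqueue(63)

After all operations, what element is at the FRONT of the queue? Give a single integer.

enqueue(19): queue = [19]
dequeue(): queue = []
enqueue(49): queue = [49]
enqueue(64): queue = [49, 64]
enqueue(16): queue = [49, 64, 16]
enqueue(18): queue = [49, 64, 16, 18]
enqueue(66): queue = [49, 64, 16, 18, 66]
dequeue(): queue = [64, 16, 18, 66]
enqueue(3): queue = [64, 16, 18, 66, 3]
enqueue(60): queue = [64, 16, 18, 66, 3, 60]
enqueue(78): queue = [64, 16, 18, 66, 3, 60, 78]
enqueue(60): queue = [64, 16, 18, 66, 3, 60, 78, 60]
enqueue(66): queue = [64, 16, 18, 66, 3, 60, 78, 60, 66]
enqueue(40): queue = [64, 16, 18, 66, 3, 60, 78, 60, 66, 40]
enqueue(63): queue = [64, 16, 18, 66, 3, 60, 78, 60, 66, 40, 63]

Answer: 64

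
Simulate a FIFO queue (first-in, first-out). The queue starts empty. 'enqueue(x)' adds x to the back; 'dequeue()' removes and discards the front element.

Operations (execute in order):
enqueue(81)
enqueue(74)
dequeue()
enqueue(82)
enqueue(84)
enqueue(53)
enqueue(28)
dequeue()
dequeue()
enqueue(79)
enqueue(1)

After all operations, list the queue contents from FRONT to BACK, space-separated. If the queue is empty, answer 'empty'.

enqueue(81): [81]
enqueue(74): [81, 74]
dequeue(): [74]
enqueue(82): [74, 82]
enqueue(84): [74, 82, 84]
enqueue(53): [74, 82, 84, 53]
enqueue(28): [74, 82, 84, 53, 28]
dequeue(): [82, 84, 53, 28]
dequeue(): [84, 53, 28]
enqueue(79): [84, 53, 28, 79]
enqueue(1): [84, 53, 28, 79, 1]

Answer: 84 53 28 79 1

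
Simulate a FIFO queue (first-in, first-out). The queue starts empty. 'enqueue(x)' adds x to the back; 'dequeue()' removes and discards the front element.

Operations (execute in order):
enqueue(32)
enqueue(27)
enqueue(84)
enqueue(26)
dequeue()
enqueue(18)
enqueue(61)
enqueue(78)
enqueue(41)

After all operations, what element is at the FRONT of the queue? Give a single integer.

Answer: 27

Derivation:
enqueue(32): queue = [32]
enqueue(27): queue = [32, 27]
enqueue(84): queue = [32, 27, 84]
enqueue(26): queue = [32, 27, 84, 26]
dequeue(): queue = [27, 84, 26]
enqueue(18): queue = [27, 84, 26, 18]
enqueue(61): queue = [27, 84, 26, 18, 61]
enqueue(78): queue = [27, 84, 26, 18, 61, 78]
enqueue(41): queue = [27, 84, 26, 18, 61, 78, 41]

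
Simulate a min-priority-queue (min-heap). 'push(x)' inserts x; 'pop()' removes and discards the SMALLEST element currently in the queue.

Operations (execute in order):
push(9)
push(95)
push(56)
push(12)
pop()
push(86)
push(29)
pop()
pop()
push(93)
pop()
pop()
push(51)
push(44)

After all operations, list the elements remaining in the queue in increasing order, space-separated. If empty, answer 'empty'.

push(9): heap contents = [9]
push(95): heap contents = [9, 95]
push(56): heap contents = [9, 56, 95]
push(12): heap contents = [9, 12, 56, 95]
pop() → 9: heap contents = [12, 56, 95]
push(86): heap contents = [12, 56, 86, 95]
push(29): heap contents = [12, 29, 56, 86, 95]
pop() → 12: heap contents = [29, 56, 86, 95]
pop() → 29: heap contents = [56, 86, 95]
push(93): heap contents = [56, 86, 93, 95]
pop() → 56: heap contents = [86, 93, 95]
pop() → 86: heap contents = [93, 95]
push(51): heap contents = [51, 93, 95]
push(44): heap contents = [44, 51, 93, 95]

Answer: 44 51 93 95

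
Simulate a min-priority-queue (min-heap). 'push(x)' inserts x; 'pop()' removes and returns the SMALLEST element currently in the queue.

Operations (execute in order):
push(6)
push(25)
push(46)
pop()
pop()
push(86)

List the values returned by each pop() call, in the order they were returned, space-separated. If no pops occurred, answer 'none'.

Answer: 6 25

Derivation:
push(6): heap contents = [6]
push(25): heap contents = [6, 25]
push(46): heap contents = [6, 25, 46]
pop() → 6: heap contents = [25, 46]
pop() → 25: heap contents = [46]
push(86): heap contents = [46, 86]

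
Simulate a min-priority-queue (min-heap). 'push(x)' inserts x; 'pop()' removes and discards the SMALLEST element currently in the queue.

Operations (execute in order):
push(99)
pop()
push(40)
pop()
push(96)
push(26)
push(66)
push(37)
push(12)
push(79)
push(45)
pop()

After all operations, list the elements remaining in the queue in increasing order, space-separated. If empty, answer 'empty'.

Answer: 26 37 45 66 79 96

Derivation:
push(99): heap contents = [99]
pop() → 99: heap contents = []
push(40): heap contents = [40]
pop() → 40: heap contents = []
push(96): heap contents = [96]
push(26): heap contents = [26, 96]
push(66): heap contents = [26, 66, 96]
push(37): heap contents = [26, 37, 66, 96]
push(12): heap contents = [12, 26, 37, 66, 96]
push(79): heap contents = [12, 26, 37, 66, 79, 96]
push(45): heap contents = [12, 26, 37, 45, 66, 79, 96]
pop() → 12: heap contents = [26, 37, 45, 66, 79, 96]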